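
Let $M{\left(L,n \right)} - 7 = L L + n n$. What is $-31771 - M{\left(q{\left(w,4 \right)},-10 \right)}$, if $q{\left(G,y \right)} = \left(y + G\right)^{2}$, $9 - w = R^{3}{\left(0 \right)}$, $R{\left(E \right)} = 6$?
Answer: $-1698213559$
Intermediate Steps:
$w = -207$ ($w = 9 - 6^{3} = 9 - 216 = -207$)
$q{\left(G,y \right)} = \left(G + y\right)^{2}$
$M{\left(L,n \right)} = 7 + L^{2} + n^{2}$ ($M{\left(L,n \right)} = 7 + \left(L L + n n\right) = 7 + \left(L^{2} + n^{2}\right) = 7 + L^{2} + n^{2}$)
$-31771 - M{\left(q{\left(w,4 \right)},-10 \right)} = -31771 - \left(7 + \left(\left(-207 + 4\right)^{2}\right)^{2} + \left(-10\right)^{2}\right) = -31771 - \left(7 + \left(\left(-203\right)^{2}\right)^{2} + 100\right) = -31771 - \left(7 + 41209^{2} + 100\right) = -31771 - \left(7 + 1698181681 + 100\right) = -31771 - 1698181788 = -1698213559$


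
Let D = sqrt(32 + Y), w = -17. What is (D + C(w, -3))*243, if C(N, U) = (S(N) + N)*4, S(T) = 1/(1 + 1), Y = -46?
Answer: -16038 + 243*I*sqrt(14) ≈ -16038.0 + 909.22*I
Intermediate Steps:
D = I*sqrt(14) (D = sqrt(32 - 46) = sqrt(-14) = I*sqrt(14) ≈ 3.7417*I)
S(T) = 1/2
C(N, U) = 2 + 4*N (C(N, U) = (1/2 + N)*4 = 2 + 4*N)
(D + C(w, -3))*243 = (I*sqrt(14) + (2 + 4*(-17)))*243 = (I*sqrt(14) + (2 - 68))*243 = (I*sqrt(14) - 66)*243 = (-66 + I*sqrt(14))*243 = -16038 + 243*I*sqrt(14)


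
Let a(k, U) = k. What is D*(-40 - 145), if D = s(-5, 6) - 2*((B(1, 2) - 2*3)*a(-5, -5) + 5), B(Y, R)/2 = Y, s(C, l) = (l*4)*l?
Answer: -17390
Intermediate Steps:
s(C, l) = 4*l² (s(C, l) = (4*l)*l = 4*l²)
B(Y, R) = 2*Y
D = 94 (D = 4*6² - 2*((2*1 - 2*3)*(-5) + 5) = 4*36 - 2*((2 - 6)*(-5) + 5) = 144 - 2*(-4*(-5) + 5) = 144 - 2*(20 + 5) = 144 - 2*25 = 144 - 50 = 94)
D*(-40 - 145) = 94*(-40 - 145) = 94*(-185) = -17390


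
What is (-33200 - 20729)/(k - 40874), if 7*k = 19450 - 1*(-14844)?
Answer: 377503/251824 ≈ 1.4991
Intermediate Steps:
k = 34294/7 (k = (19450 - 1*(-14844))/7 = (19450 + 14844)/7 = (1/7)*34294 = 34294/7 ≈ 4899.1)
(-33200 - 20729)/(k - 40874) = (-33200 - 20729)/(34294/7 - 40874) = -53929/(-251824/7) = -53929*(-7/251824) = 377503/251824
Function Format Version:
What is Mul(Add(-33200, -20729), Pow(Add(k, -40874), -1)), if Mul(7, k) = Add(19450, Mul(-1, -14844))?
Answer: Rational(377503, 251824) ≈ 1.4991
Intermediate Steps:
k = Rational(34294, 7) (k = Mul(Rational(1, 7), Add(19450, Mul(-1, -14844))) = Mul(Rational(1, 7), Add(19450, 14844)) = Mul(Rational(1, 7), 34294) = Rational(34294, 7) ≈ 4899.1)
Mul(Add(-33200, -20729), Pow(Add(k, -40874), -1)) = Mul(Add(-33200, -20729), Pow(Add(Rational(34294, 7), -40874), -1)) = Mul(-53929, Pow(Rational(-251824, 7), -1)) = Mul(-53929, Rational(-7, 251824)) = Rational(377503, 251824)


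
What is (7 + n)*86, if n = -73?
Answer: -5676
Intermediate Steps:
(7 + n)*86 = (7 - 73)*86 = -66*86 = -5676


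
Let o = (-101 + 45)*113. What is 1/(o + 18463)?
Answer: 1/12135 ≈ 8.2406e-5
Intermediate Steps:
o = -6328 (o = -56*113 = -6328)
1/(o + 18463) = 1/(-6328 + 18463) = 1/12135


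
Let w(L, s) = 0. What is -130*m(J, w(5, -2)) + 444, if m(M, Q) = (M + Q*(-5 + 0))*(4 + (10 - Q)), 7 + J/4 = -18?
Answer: 182444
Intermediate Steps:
J = -100 (J = -28 + 4*(-18) = -28 - 72 = -100)
m(M, Q) = (14 - Q)*(M - 5*Q) (m(M, Q) = (M + Q*(-5))*(14 - Q) = (M - 5*Q)*(14 - Q) = (14 - Q)*(M - 5*Q))
-130*m(J, w(5, -2)) + 444 = -130*(-70*0 + 5*0² + 14*(-100) - 1*(-100)*0) + 444 = -130*(0 + 5*0 - 1400 + 0) + 444 = -130*(0 + 0 - 1400 + 0) + 444 = -130*(-1400) + 444 = 182000 + 444 = 182444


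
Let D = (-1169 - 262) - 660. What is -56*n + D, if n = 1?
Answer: -2147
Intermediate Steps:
D = -2091 (D = -1431 - 660 = -2091)
-56*n + D = -56*1 - 2091 = -56 - 2091 = -2147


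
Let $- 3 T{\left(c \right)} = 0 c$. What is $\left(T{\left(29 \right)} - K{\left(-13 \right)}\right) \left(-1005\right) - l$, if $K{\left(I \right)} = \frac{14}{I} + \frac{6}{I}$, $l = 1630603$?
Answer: $- \frac{21217939}{13} \approx -1.6322 \cdot 10^{6}$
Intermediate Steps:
$T{\left(c \right)} = 0$ ($T{\left(c \right)} = - \frac{0 c}{3} = \left(- \frac{1}{3}\right) 0 = 0$)
$K{\left(I \right)} = \frac{20}{I}$
$\left(T{\left(29 \right)} - K{\left(-13 \right)}\right) \left(-1005\right) - l = \left(0 - \frac{20}{-13}\right) \left(-1005\right) - 1630603 = \left(0 - 20 \left(- \frac{1}{13}\right)\right) \left(-1005\right) - 1630603 = \left(0 - - \frac{20}{13}\right) \left(-1005\right) - 1630603 = \left(0 + \frac{20}{13}\right) \left(-1005\right) - 1630603 = \frac{20}{13} \left(-1005\right) - 1630603 = - \frac{20100}{13} - 1630603 = - \frac{21217939}{13}$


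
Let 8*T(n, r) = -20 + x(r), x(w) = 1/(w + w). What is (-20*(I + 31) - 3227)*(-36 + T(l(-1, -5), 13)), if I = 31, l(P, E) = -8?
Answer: 35767269/208 ≈ 1.7196e+5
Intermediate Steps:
x(w) = 1/(2*w)
T(n, r) = -5/2 + 1/(16*r) (T(n, r) = (-20 + 1/(2*r))/8 = -5/2 + 1/(16*r))
(-20*(I + 31) - 3227)*(-36 + T(l(-1, -5), 13)) = (-20*(31 + 31) - 3227)*(-36 + (1/16)*(1 - 40*13)/13) = (-20*62 - 3227)*(-36 + (1/16)*(1/13)*(1 - 520)) = (-1240 - 3227)*(-36 + (1/16)*(1/13)*(-519)) = -4467*(-36 - 519/208) = -4467*(-8007/208) = 35767269/208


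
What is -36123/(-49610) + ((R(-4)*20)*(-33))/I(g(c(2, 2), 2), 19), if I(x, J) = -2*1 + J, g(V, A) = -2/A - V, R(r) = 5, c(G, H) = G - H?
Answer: -163098909/843370 ≈ -193.39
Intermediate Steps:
g(V, A) = -V - 2/A
I(x, J) = -2 + J
-36123/(-49610) + ((R(-4)*20)*(-33))/I(g(c(2, 2), 2), 19) = -36123/(-49610) + ((5*20)*(-33))/(-2 + 19) = -36123*(-1/49610) + (100*(-33))/17 = 36123/49610 - 3300*1/17 = 36123/49610 - 3300/17 = -163098909/843370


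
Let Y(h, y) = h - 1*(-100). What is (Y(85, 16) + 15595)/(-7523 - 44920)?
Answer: -5260/17481 ≈ -0.30090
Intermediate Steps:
Y(h, y) = 100 + h (Y(h, y) = h + 100 = 100 + h)
(Y(85, 16) + 15595)/(-7523 - 44920) = ((100 + 85) + 15595)/(-7523 - 44920) = (185 + 15595)/(-52443) = 15780*(-1/52443) = -5260/17481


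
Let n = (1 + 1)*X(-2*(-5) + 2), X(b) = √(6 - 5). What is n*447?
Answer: 894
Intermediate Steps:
X(b) = 1 (X(b) = √1 = 1)
n = 2 (n = (1 + 1)*1 = 2*1 = 2)
n*447 = 2*447 = 894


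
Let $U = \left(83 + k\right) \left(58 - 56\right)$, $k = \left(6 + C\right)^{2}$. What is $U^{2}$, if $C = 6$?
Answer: $206116$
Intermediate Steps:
$k = 144$ ($k = \left(6 + 6\right)^{2} = 12^{2} = 144$)
$U = 454$ ($U = \left(83 + 144\right) \left(58 - 56\right) = 227 \cdot 2 = 454$)
$U^{2} = 454^{2} = 206116$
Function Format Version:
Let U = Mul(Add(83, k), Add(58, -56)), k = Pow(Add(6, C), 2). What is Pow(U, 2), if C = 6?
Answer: 206116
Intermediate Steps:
k = 144 (k = Pow(Add(6, 6), 2) = Pow(12, 2) = 144)
U = 454 (U = Mul(Add(83, 144), Add(58, -56)) = Mul(227, 2) = 454)
Pow(U, 2) = Pow(454, 2) = 206116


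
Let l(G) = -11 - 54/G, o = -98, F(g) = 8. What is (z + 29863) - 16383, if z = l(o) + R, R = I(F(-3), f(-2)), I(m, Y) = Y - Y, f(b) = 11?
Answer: 660008/49 ≈ 13470.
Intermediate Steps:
I(m, Y) = 0
l(G) = -11 - 54/G
R = 0
z = -512/49 (z = (-11 - 54/(-98)) + 0 = (-11 - 54*(-1/98)) + 0 = (-11 + 27/49) + 0 = -512/49 + 0 = -512/49 ≈ -10.449)
(z + 29863) - 16383 = (-512/49 + 29863) - 16383 = 1462775/49 - 16383 = 660008/49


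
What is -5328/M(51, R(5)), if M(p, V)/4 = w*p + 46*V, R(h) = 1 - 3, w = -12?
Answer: 333/176 ≈ 1.8920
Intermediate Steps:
R(h) = -2
M(p, V) = -48*p + 184*V (M(p, V) = 4*(-12*p + 46*V) = -48*p + 184*V)
-5328/M(51, R(5)) = -5328/(-48*51 + 184*(-2)) = -5328/(-2448 - 368) = -5328/(-2816) = -5328*(-1/2816) = 333/176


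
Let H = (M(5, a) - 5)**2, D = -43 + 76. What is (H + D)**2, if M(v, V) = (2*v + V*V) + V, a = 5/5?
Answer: 6724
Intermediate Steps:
D = 33
a = 1 (a = 5*(1/5) = 1)
M(v, V) = V + V**2 + 2*v (M(v, V) = (2*v + V**2) + V = (V**2 + 2*v) + V = V + V**2 + 2*v)
H = 49 (H = ((1 + 1**2 + 2*5) - 5)**2 = ((1 + 1 + 10) - 5)**2 = (12 - 5)**2 = 7**2 = 49)
(H + D)**2 = (49 + 33)**2 = 82**2 = 6724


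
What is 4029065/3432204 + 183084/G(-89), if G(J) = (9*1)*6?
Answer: 11640726049/3432204 ≈ 3391.6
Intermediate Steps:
G(J) = 54 (G(J) = 9*6 = 54)
4029065/3432204 + 183084/G(-89) = 4029065/3432204 + 183084/54 = 4029065*(1/3432204) + 183084*(1/54) = 4029065/3432204 + 30514/9 = 11640726049/3432204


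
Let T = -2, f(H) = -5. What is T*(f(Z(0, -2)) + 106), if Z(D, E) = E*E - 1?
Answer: -202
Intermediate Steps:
Z(D, E) = -1 + E² (Z(D, E) = E² - 1 = -1 + E²)
T*(f(Z(0, -2)) + 106) = -2*(-5 + 106) = -2*101 = -202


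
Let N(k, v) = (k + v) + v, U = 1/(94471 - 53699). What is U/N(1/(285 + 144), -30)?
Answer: -429/1049430508 ≈ -4.0879e-7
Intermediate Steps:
U = 1/40772 ≈ 2.4527e-5
N(k, v) = k + 2*v
U/N(1/(285 + 144), -30) = 1/(40772*(1/(285 + 144) + 2*(-30))) = 1/(40772*(1/429 - 60)) = 1/(40772*(-25739/429)) = (1/40772)*(-429/25739) = -429/1049430508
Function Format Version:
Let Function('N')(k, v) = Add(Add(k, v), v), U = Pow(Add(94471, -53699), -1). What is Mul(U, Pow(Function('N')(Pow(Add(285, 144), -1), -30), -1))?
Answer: Rational(-429, 1049430508) ≈ -4.0879e-7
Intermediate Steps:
U = Rational(1, 40772) (U = Pow(40772, -1) = Rational(1, 40772) ≈ 2.4527e-5)
Function('N')(k, v) = Add(k, Mul(2, v))
Mul(U, Pow(Function('N')(Pow(Add(285, 144), -1), -30), -1)) = Mul(Rational(1, 40772), Pow(Add(Pow(Add(285, 144), -1), Mul(2, -30)), -1)) = Mul(Rational(1, 40772), Pow(Add(Pow(429, -1), -60), -1)) = Mul(Rational(1, 40772), Pow(Add(Rational(1, 429), -60), -1)) = Mul(Rational(1, 40772), Pow(Rational(-25739, 429), -1)) = Mul(Rational(1, 40772), Rational(-429, 25739)) = Rational(-429, 1049430508)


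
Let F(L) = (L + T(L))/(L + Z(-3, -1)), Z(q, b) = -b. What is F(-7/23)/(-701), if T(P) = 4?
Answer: -85/11216 ≈ -0.0075785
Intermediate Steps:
F(L) = (4 + L)/(1 + L) (F(L) = (L + 4)/(L - 1*(-1)) = (4 + L)/(L + 1) = (4 + L)/(1 + L))
F(-7/23)/(-701) = ((4 - 7/23)/(1 - 7/23))/(-701) = ((4 - 7*1/23)/(1 - 7*1/23))*(-1/701) = ((4 - 7/23)/(1 - 7/23))*(-1/701) = ((85/23)/(16/23))*(-1/701) = ((23/16)*(85/23))*(-1/701) = (85/16)*(-1/701) = -85/11216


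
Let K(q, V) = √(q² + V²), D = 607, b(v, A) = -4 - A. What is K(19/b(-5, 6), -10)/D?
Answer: √10361/6070 ≈ 0.016769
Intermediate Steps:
K(q, V) = √(V² + q²)
K(19/b(-5, 6), -10)/D = √((-10)² + (19/(-4 - 1*6))²)/607 = √(100 + (19/(-4 - 6))²)*(1/607) = √(100 + (19/(-10))²)*(1/607) = √(100 + (19*(-⅒))²)*(1/607) = √(100 + (-19/10)²)*(1/607) = √(100 + 361/100)*(1/607) = √(10361/100)*(1/607) = (√10361/10)*(1/607) = √10361/6070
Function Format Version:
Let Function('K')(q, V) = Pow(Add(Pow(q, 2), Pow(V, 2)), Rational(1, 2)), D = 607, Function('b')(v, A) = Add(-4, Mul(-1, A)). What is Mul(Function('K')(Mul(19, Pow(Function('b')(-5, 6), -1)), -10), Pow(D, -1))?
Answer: Mul(Rational(1, 6070), Pow(10361, Rational(1, 2))) ≈ 0.016769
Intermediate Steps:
Function('K')(q, V) = Pow(Add(Pow(V, 2), Pow(q, 2)), Rational(1, 2))
Mul(Function('K')(Mul(19, Pow(Function('b')(-5, 6), -1)), -10), Pow(D, -1)) = Mul(Pow(Add(Pow(-10, 2), Pow(Mul(19, Pow(Add(-4, Mul(-1, 6)), -1)), 2)), Rational(1, 2)), Pow(607, -1)) = Mul(Pow(Add(100, Pow(Mul(19, Pow(Add(-4, -6), -1)), 2)), Rational(1, 2)), Rational(1, 607)) = Mul(Pow(Add(100, Pow(Mul(19, Pow(-10, -1)), 2)), Rational(1, 2)), Rational(1, 607)) = Mul(Pow(Add(100, Pow(Mul(19, Rational(-1, 10)), 2)), Rational(1, 2)), Rational(1, 607)) = Mul(Pow(Add(100, Pow(Rational(-19, 10), 2)), Rational(1, 2)), Rational(1, 607)) = Mul(Pow(Add(100, Rational(361, 100)), Rational(1, 2)), Rational(1, 607)) = Mul(Pow(Rational(10361, 100), Rational(1, 2)), Rational(1, 607)) = Mul(Mul(Rational(1, 10), Pow(10361, Rational(1, 2))), Rational(1, 607)) = Mul(Rational(1, 6070), Pow(10361, Rational(1, 2)))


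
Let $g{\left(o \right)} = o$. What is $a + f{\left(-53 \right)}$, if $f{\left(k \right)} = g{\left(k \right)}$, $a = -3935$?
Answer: $-3988$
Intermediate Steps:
$f{\left(k \right)} = k$
$a + f{\left(-53 \right)} = -3935 - 53 = -3988$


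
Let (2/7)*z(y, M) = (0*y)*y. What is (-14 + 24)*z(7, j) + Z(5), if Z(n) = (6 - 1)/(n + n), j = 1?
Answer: ½ ≈ 0.50000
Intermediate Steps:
z(y, M) = 0 (z(y, M) = 7*((0*y)*y)/2 = 7*(0*y)/2 = (7/2)*0 = 0)
Z(n) = 5/(2*n) (Z(n) = 5/((2*n)) = 5*(1/(2*n)) = 5/(2*n))
(-14 + 24)*z(7, j) + Z(5) = (-14 + 24)*0 + (5/2)/5 = 10*0 + (5/2)*(⅕) = 0 + ½ = ½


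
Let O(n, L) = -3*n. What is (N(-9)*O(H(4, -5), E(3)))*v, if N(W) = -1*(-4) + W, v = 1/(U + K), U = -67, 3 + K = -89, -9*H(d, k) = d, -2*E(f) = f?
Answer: 20/477 ≈ 0.041929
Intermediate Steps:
E(f) = -f/2
H(d, k) = -d/9
K = -92 (K = -3 - 89 = -92)
v = -1/159 (v = 1/(-67 - 92) = 1/(-159) = -1/159 ≈ -0.0062893)
N(W) = 4 + W
(N(-9)*O(H(4, -5), E(3)))*v = ((4 - 9)*(-(-1)*4/3))*(-1/159) = -(-15)*(-4)/9*(-1/159) = -5*4/3*(-1/159) = -20/3*(-1/159) = 20/477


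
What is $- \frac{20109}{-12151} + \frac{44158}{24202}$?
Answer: $\frac{511620938}{147039251} \approx 3.4795$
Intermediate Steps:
$- \frac{20109}{-12151} + \frac{44158}{24202} = \left(-20109\right) \left(- \frac{1}{12151}\right) + 44158 \cdot \frac{1}{24202} = \frac{20109}{12151} + \frac{22079}{12101} = \frac{511620938}{147039251}$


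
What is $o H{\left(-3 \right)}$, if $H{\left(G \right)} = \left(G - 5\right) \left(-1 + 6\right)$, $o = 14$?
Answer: $-560$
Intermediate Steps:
$H{\left(G \right)} = -25 + 5 G$ ($H{\left(G \right)} = \left(-5 + G\right) 5 = -25 + 5 G$)
$o H{\left(-3 \right)} = 14 \left(-25 + 5 \left(-3\right)\right) = 14 \left(-25 - 15\right) = 14 \left(-40\right) = -560$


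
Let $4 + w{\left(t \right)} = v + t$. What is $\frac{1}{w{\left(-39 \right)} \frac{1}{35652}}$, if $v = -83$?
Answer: $- \frac{5942}{21} \approx -282.95$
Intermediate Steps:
$w{\left(t \right)} = -87 + t$ ($w{\left(t \right)} = -4 + \left(-83 + t\right) = -87 + t$)
$\frac{1}{w{\left(-39 \right)} \frac{1}{35652}} = \frac{1}{\left(-87 - 39\right) \frac{1}{35652}} = \frac{1}{\left(-126\right) \frac{1}{35652}} = \frac{1}{- \frac{21}{5942}} = - \frac{5942}{21}$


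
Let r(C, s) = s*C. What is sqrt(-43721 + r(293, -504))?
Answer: I*sqrt(191393) ≈ 437.48*I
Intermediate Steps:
r(C, s) = C*s
sqrt(-43721 + r(293, -504)) = sqrt(-43721 + 293*(-504)) = sqrt(-43721 - 147672) = sqrt(-191393) = I*sqrt(191393)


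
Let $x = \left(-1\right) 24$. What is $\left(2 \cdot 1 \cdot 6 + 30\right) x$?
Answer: $-1008$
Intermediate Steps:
$x = -24$
$\left(2 \cdot 1 \cdot 6 + 30\right) x = \left(2 \cdot 1 \cdot 6 + 30\right) \left(-24\right) = \left(2 \cdot 6 + 30\right) \left(-24\right) = \left(12 + 30\right) \left(-24\right) = 42 \left(-24\right) = -1008$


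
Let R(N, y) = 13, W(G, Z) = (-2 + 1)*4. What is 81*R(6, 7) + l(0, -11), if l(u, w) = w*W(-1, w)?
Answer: 1097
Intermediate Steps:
W(G, Z) = -4 (W(G, Z) = -1*4 = -4)
l(u, w) = -4*w (l(u, w) = w*(-4) = -4*w)
81*R(6, 7) + l(0, -11) = 81*13 - 4*(-11) = 1053 + 44 = 1097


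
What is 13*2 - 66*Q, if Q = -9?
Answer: 620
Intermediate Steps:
13*2 - 66*Q = 13*2 - 66*(-9) = 26 + 594 = 620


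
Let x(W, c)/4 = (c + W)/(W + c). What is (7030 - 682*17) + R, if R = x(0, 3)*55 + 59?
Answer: -4285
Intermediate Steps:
x(W, c) = 4 (x(W, c) = 4*((c + W)/(W + c)) = 4*((W + c)/(W + c)) = 4*1 = 4)
R = 279 (R = 4*55 + 59 = 220 + 59 = 279)
(7030 - 682*17) + R = (7030 - 682*17) + 279 = (7030 - 11594) + 279 = -4564 + 279 = -4285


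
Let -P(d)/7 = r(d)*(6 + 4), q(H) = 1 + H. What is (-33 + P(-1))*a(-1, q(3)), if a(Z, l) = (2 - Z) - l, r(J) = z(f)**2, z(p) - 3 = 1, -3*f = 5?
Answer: 1153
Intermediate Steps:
f = -5/3 (f = -1/3*5 = -5/3 ≈ -1.6667)
z(p) = 4 (z(p) = 3 + 1 = 4)
r(J) = 16 (r(J) = 4**2 = 16)
a(Z, l) = 2 - Z - l
P(d) = -1120 (P(d) = -112*(6 + 4) = -112*10 = -7*160 = -1120)
(-33 + P(-1))*a(-1, q(3)) = (-33 - 1120)*(2 - 1*(-1) - (1 + 3)) = -1153*(2 + 1 - 1*4) = -1153*(2 + 1 - 4) = -1153*(-1) = 1153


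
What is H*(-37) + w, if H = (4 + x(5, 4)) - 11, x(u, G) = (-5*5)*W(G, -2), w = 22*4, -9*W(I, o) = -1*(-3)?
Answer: 116/3 ≈ 38.667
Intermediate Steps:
W(I, o) = -⅓ (W(I, o) = -(-1)*(-3)/9 = -⅑*3 = -⅓)
w = 88
x(u, G) = 25/3 (x(u, G) = -5*5*(-⅓) = -25*(-⅓) = 25/3)
H = 4/3 (H = (4 + 25/3) - 11 = 37/3 - 11 = 4/3 ≈ 1.3333)
H*(-37) + w = (4/3)*(-37) + 88 = -148/3 + 88 = 116/3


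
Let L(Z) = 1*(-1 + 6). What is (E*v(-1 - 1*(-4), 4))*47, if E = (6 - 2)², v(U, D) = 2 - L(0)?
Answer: -2256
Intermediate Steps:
L(Z) = 5 (L(Z) = 1*5 = 5)
v(U, D) = -3 (v(U, D) = 2 - 1*5 = 2 - 5 = -3)
E = 16 (E = 4² = 16)
(E*v(-1 - 1*(-4), 4))*47 = (16*(-3))*47 = -48*47 = -2256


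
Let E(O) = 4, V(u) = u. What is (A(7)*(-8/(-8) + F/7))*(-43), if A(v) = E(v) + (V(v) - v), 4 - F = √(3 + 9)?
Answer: -1892/7 + 344*√3/7 ≈ -185.17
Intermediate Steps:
F = 4 - 2*√3 (F = 4 - √(3 + 9) = 4 - √12 = 4 - 2*√3 ≈ 0.53590)
A(v) = 4 (A(v) = 4 + (v - v) = 4 + 0 = 4)
(A(7)*(-8/(-8) + F/7))*(-43) = (4*(-8/(-8) + (4 - 2*√3)/7))*(-43) = (4*(-8*(-⅛) + (4 - 2*√3)*(⅐)))*(-43) = (4*(1 + (4/7 - 2*√3/7)))*(-43) = (4*(11/7 - 2*√3/7))*(-43) = (44/7 - 8*√3/7)*(-43) = -1892/7 + 344*√3/7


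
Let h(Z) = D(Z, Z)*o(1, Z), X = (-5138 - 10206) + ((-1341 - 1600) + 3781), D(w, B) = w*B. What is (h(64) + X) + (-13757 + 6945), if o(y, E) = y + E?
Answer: 244924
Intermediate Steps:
o(y, E) = E + y
D(w, B) = B*w
X = -14504 (X = -15344 + (-2941 + 3781) = -15344 + 840 = -14504)
h(Z) = Z**2*(1 + Z) (h(Z) = (Z*Z)*(Z + 1) = Z**2*(1 + Z))
(h(64) + X) + (-13757 + 6945) = (64**2*(1 + 64) - 14504) + (-13757 + 6945) = (4096*65 - 14504) - 6812 = (266240 - 14504) - 6812 = 251736 - 6812 = 244924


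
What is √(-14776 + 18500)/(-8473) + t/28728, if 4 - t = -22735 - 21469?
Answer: 614/399 - 14*√19/8473 ≈ 1.5316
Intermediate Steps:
t = 44208 (t = 4 - (-22735 - 21469) = 4 - 1*(-44204) = 4 + 44204 = 44208)
√(-14776 + 18500)/(-8473) + t/28728 = √(-14776 + 18500)/(-8473) + 44208/28728 = √3724*(-1/8473) + 44208*(1/28728) = (14*√19)*(-1/8473) + 614/399 = -14*√19/8473 + 614/399 = 614/399 - 14*√19/8473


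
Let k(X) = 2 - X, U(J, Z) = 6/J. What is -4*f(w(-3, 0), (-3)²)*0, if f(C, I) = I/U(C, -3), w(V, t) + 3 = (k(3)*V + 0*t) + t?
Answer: 0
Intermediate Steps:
w(V, t) = -3 + t - V (w(V, t) = -3 + (((2 - 1*3)*V + 0*t) + t) = -3 + (((2 - 3)*V + 0) + t) = -3 + ((-V + 0) + t) = -3 + (-V + t) = -3 + (t - V) = -3 + t - V)
f(C, I) = C*I/6 (f(C, I) = I/((6/C)) = I*(C/6) = C*I/6)
-4*f(w(-3, 0), (-3)²)*0 = -2*(-3 + 0 - 1*(-3))*(-3)²/3*0 = -2*(-3 + 0 + 3)*9/3*0 = -2*0*9/3*0 = -4*0*0 = 0*0 = 0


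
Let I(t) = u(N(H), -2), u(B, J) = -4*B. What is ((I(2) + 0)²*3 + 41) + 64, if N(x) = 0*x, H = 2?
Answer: 105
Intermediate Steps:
N(x) = 0
I(t) = 0 (I(t) = -4*0 = 0)
((I(2) + 0)²*3 + 41) + 64 = ((0 + 0)²*3 + 41) + 64 = (0²*3 + 41) + 64 = (0*3 + 41) + 64 = (0 + 41) + 64 = 41 + 64 = 105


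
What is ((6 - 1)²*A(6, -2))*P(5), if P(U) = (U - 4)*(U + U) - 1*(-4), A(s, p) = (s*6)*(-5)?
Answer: -63000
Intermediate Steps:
A(s, p) = -30*s (A(s, p) = (6*s)*(-5) = -30*s)
P(U) = 4 + 2*U*(-4 + U) (P(U) = (-4 + U)*(2*U) + 4 = 2*U*(-4 + U) + 4 = 4 + 2*U*(-4 + U))
((6 - 1)²*A(6, -2))*P(5) = ((6 - 1)²*(-30*6))*(4 - 8*5 + 2*5²) = (5²*(-180))*(4 - 40 + 2*25) = (25*(-180))*(4 - 40 + 50) = -4500*14 = -63000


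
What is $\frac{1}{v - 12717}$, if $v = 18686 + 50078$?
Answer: $\frac{1}{56047} \approx 1.7842 \cdot 10^{-5}$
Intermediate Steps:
$v = 68764$
$\frac{1}{v - 12717} = \frac{1}{68764 - 12717} = \frac{1}{56047}$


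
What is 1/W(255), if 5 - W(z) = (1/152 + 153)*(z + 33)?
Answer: -19/837157 ≈ -2.2696e-5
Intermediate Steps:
W(z) = -766721/152 - 23257*z/152 (W(z) = 5 - (1/152 + 153)*(z + 33) = 5 - (1/152 + 153)*(33 + z) = 5 - 23257*(33 + z)/152 = 5 - (767481/152 + 23257*z/152) = 5 + (-767481/152 - 23257*z/152) = -766721/152 - 23257*z/152)
1/W(255) = 1/(-766721/152 - 23257/152*255) = 1/(-766721/152 - 5930535/152) = 1/(-837157/19) = -19/837157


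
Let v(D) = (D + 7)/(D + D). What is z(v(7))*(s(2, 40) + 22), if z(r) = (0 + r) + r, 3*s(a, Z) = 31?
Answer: 194/3 ≈ 64.667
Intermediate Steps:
s(a, Z) = 31/3 (s(a, Z) = (1/3)*31 = 31/3)
v(D) = (7 + D)/(2*D) (v(D) = (7 + D)/((2*D)) = (7 + D)*(1/(2*D)) = (7 + D)/(2*D))
z(r) = 2*r (z(r) = r + r = 2*r)
z(v(7))*(s(2, 40) + 22) = (2*((1/2)*(7 + 7)/7))*(31/3 + 22) = (2*((1/2)*(1/7)*14))*(97/3) = (2*1)*(97/3) = 2*(97/3) = 194/3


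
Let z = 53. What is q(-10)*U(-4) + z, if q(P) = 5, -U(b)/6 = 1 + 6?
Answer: -157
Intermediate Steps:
U(b) = -42 (U(b) = -6*(1 + 6) = -6*7 = -42)
q(-10)*U(-4) + z = 5*(-42) + 53 = -210 + 53 = -157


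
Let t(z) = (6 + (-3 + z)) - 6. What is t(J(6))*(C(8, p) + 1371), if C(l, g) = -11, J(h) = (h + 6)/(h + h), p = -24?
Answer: -2720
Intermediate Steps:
J(h) = (6 + h)/(2*h) (J(h) = (6 + h)/((2*h)) = (6 + h)*(1/(2*h)) = (6 + h)/(2*h))
t(z) = -3 + z (t(z) = (3 + z) - 6 = -3 + z)
t(J(6))*(C(8, p) + 1371) = (-3 + (½)*(6 + 6)/6)*(-11 + 1371) = (-3 + (½)*(⅙)*12)*1360 = (-3 + 1)*1360 = -2*1360 = -2720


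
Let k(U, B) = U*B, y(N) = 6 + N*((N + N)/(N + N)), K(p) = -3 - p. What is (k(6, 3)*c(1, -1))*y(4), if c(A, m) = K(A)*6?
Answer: -4320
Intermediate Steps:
c(A, m) = -18 - 6*A (c(A, m) = (-3 - A)*6 = -18 - 6*A)
y(N) = 6 + N (y(N) = 6 + N*((2*N)/((2*N))) = 6 + N*((2*N)*(1/(2*N))) = 6 + N*1 = 6 + N)
k(U, B) = B*U
(k(6, 3)*c(1, -1))*y(4) = ((3*6)*(-18 - 6*1))*(6 + 4) = (18*(-18 - 6))*10 = (18*(-24))*10 = -432*10 = -4320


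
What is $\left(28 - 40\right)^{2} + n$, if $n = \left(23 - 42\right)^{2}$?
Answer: $505$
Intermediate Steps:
$n = 361$ ($n = \left(-19\right)^{2} = 361$)
$\left(28 - 40\right)^{2} + n = \left(28 - 40\right)^{2} + 361 = \left(-12\right)^{2} + 361 = 144 + 361 = 505$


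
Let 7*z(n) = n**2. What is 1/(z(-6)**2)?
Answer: 49/1296 ≈ 0.037809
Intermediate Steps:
z(n) = n**2/7
1/(z(-6)**2) = 1/(((1/7)*(-6)**2)**2) = 1/(((1/7)*36)**2) = 1/((36/7)**2) = 1/(1296/49) = 49/1296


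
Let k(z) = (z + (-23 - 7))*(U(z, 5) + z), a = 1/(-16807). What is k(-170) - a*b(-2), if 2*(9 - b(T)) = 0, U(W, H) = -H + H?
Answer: 571438009/16807 ≈ 34000.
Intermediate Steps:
a = -1/16807 ≈ -5.9499e-5
U(W, H) = 0
b(T) = 9 (b(T) = 9 - ½*0 = 9 + 0 = 9)
k(z) = z*(-30 + z) (k(z) = (z + (-23 - 7))*(0 + z) = (z - 30)*z = (-30 + z)*z = z*(-30 + z))
k(-170) - a*b(-2) = -170*(-30 - 170) - (-1)*9/16807 = -170*(-200) - 1*(-9/16807) = 34000 + 9/16807 = 571438009/16807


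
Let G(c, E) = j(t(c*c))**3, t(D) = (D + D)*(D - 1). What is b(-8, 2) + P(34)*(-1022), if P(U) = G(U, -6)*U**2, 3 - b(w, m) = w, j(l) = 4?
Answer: -75611637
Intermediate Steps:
t(D) = 2*D*(-1 + D) (t(D) = (2*D)*(-1 + D) = 2*D*(-1 + D))
b(w, m) = 3 - w
G(c, E) = 64 (G(c, E) = 4**3 = 64)
P(U) = 64*U**2
b(-8, 2) + P(34)*(-1022) = (3 - 1*(-8)) + (64*34**2)*(-1022) = (3 + 8) + (64*1156)*(-1022) = 11 + 73984*(-1022) = 11 - 75611648 = -75611637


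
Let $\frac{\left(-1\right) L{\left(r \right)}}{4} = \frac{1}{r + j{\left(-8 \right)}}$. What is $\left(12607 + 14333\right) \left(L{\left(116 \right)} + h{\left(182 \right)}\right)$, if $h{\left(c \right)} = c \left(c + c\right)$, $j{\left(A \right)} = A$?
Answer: $\frac{16062481100}{9} \approx 1.7847 \cdot 10^{9}$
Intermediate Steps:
$h{\left(c \right)} = 2 c^{2}$ ($h{\left(c \right)} = c 2 c = 2 c^{2}$)
$L{\left(r \right)} = - \frac{4}{-8 + r}$ ($L{\left(r \right)} = - \frac{4}{r - 8} = - \frac{4}{-8 + r}$)
$\left(12607 + 14333\right) \left(L{\left(116 \right)} + h{\left(182 \right)}\right) = \left(12607 + 14333\right) \left(- \frac{4}{-8 + 116} + 2 \cdot 182^{2}\right) = 26940 \left(- \frac{4}{108} + 2 \cdot 33124\right) = 26940 \left(\left(-4\right) \frac{1}{108} + 66248\right) = 26940 \left(- \frac{1}{27} + 66248\right) = 26940 \cdot \frac{1788695}{27} = \frac{16062481100}{9}$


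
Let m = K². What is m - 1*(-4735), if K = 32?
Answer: 5759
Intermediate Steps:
m = 1024 (m = 32² = 1024)
m - 1*(-4735) = 1024 - 1*(-4735) = 1024 + 4735 = 5759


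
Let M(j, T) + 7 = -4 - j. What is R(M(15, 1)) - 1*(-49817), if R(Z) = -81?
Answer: 49736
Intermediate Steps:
M(j, T) = -11 - j (M(j, T) = -7 + (-4 - j) = -11 - j)
R(M(15, 1)) - 1*(-49817) = -81 - 1*(-49817) = -81 + 49817 = 49736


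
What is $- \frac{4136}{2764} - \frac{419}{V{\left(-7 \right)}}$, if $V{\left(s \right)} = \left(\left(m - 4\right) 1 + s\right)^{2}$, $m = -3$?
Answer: $- \frac{492193}{135436} \approx -3.6341$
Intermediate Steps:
$V{\left(s \right)} = \left(-7 + s\right)^{2}$ ($V{\left(s \right)} = \left(\left(-3 - 4\right) 1 + s\right)^{2} = \left(\left(-7\right) 1 + s\right)^{2} = \left(-7 + s\right)^{2}$)
$- \frac{4136}{2764} - \frac{419}{V{\left(-7 \right)}} = - \frac{4136}{2764} - \frac{419}{\left(-7 - 7\right)^{2}} = \left(-4136\right) \frac{1}{2764} - \frac{419}{\left(-14\right)^{2}} = - \frac{1034}{691} - \frac{419}{196} = - \frac{492193}{135436}$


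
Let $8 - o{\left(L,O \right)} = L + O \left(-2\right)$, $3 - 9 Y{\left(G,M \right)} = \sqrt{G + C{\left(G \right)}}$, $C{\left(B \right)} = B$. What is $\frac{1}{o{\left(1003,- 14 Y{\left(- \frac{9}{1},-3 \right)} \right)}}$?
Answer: $- \frac{3013}{3026579} - \frac{28 i \sqrt{2}}{3026579} \approx -0.00099551 - 1.3083 \cdot 10^{-5} i$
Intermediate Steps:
$Y{\left(G,M \right)} = \frac{1}{3} - \frac{\sqrt{2} \sqrt{G}}{9}$ ($Y{\left(G,M \right)} = \frac{1}{3} - \frac{\sqrt{G + G}}{9} = \frac{1}{3} - \frac{\sqrt{2 G}}{9} = \frac{1}{3} - \frac{\sqrt{2} \sqrt{G}}{9}$)
$o{\left(L,O \right)} = 8 - L + 2 O$ ($o{\left(L,O \right)} = 8 - \left(L + O \left(-2\right)\right) = 8 - \left(L - 2 O\right) = 8 - L + 2 O$)
$\frac{1}{o{\left(1003,- 14 Y{\left(- \frac{9}{1},-3 \right)} \right)}} = \frac{1}{8 - 1003 + 2 \left(- 14 \left(\frac{1}{3} - \frac{\sqrt{2} \sqrt{- \frac{9}{1}}}{9}\right)\right)} = \frac{1}{8 - 1003 + 2 \left(- 14 \left(\frac{1}{3} - \frac{\sqrt{2} \sqrt{\left(-9\right) 1}}{9}\right)\right)} = \frac{1}{8 - 1003 + 2 \left(- 14 \left(\frac{1}{3} - \frac{\sqrt{2} \sqrt{-9}}{9}\right)\right)} = \frac{1}{8 - 1003 + 2 \left(- 14 \left(\frac{1}{3} - \frac{\sqrt{2} \cdot 3 i}{9}\right)\right)} = \frac{1}{8 - 1003 + 2 \left(- 14 \left(\frac{1}{3} - \frac{i \sqrt{2}}{3}\right)\right)} = \frac{1}{8 - 1003 + 2 \left(- \frac{14}{3} + \frac{14 i \sqrt{2}}{3}\right)} = \frac{1}{8 - 1003 - \left(\frac{28}{3} - \frac{28 i \sqrt{2}}{3}\right)} = \frac{1}{- \frac{3013}{3} + \frac{28 i \sqrt{2}}{3}}$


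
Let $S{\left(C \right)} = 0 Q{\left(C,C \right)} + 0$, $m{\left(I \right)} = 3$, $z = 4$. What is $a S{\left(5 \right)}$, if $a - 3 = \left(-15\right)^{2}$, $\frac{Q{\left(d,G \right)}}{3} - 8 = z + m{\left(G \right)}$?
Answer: $0$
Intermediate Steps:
$Q{\left(d,G \right)} = 45$ ($Q{\left(d,G \right)} = 24 + 3 \left(4 + 3\right) = 24 + 3 \cdot 7 = 24 + 21 = 45$)
$S{\left(C \right)} = 0$ ($S{\left(C \right)} = 0 \cdot 45 + 0 = 0 + 0 = 0$)
$a = 228$ ($a = 3 + \left(-15\right)^{2} = 3 + 225 = 228$)
$a S{\left(5 \right)} = 228 \cdot 0 = 0$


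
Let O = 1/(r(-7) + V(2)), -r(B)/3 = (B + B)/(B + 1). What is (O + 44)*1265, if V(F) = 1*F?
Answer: 55407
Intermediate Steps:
r(B) = -6*B/(1 + B) (r(B) = -3*(B + B)/(B + 1) = -3*2*B/(1 + B) = -6*B/(1 + B))
V(F) = F
O = -1/5 (O = 1/(-6*(-7)/(1 - 7) + 2) = 1/(-6*(-7)/(-6) + 2) = 1/(-6*(-7)*(-1/6) + 2) = 1/(-7 + 2) = 1/(-5) = -1/5 ≈ -0.20000)
(O + 44)*1265 = (-1/5 + 44)*1265 = (219/5)*1265 = 55407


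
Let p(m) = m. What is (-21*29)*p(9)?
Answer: -5481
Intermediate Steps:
(-21*29)*p(9) = -21*29*9 = -609*9 = -5481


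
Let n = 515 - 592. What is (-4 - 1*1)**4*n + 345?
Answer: -47780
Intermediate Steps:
n = -77
(-4 - 1*1)**4*n + 345 = (-4 - 1*1)**4*(-77) + 345 = (-4 - 1)**4*(-77) + 345 = (-5)**4*(-77) + 345 = 625*(-77) + 345 = -48125 + 345 = -47780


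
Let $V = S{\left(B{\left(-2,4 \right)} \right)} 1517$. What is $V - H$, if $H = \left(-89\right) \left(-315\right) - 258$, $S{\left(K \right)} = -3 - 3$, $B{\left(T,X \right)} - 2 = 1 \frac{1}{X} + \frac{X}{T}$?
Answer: $-36879$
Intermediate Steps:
$B{\left(T,X \right)} = 2 + \frac{1}{X} + \frac{X}{T}$ ($B{\left(T,X \right)} = 2 + \left(1 \frac{1}{X} + \frac{X}{T}\right) = 2 + \left(\frac{1}{X} + \frac{X}{T}\right) = 2 + \frac{1}{X} + \frac{X}{T}$)
$S{\left(K \right)} = -6$ ($S{\left(K \right)} = -3 - 3 = -6$)
$H = 27777$ ($H = 28035 - 258 = 27777$)
$V = -9102$ ($V = \left(-6\right) 1517 = -9102$)
$V - H = -9102 - 27777 = -36879$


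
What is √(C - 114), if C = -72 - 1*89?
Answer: 5*I*√11 ≈ 16.583*I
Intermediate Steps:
C = -161 (C = -72 - 89 = -161)
√(C - 114) = √(-161 - 114) = √(-275) = 5*I*√11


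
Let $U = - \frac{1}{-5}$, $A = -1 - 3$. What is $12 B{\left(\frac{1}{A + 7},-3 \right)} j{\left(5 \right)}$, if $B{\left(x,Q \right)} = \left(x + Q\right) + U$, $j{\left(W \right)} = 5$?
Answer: $-148$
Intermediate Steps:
$A = -4$
$U = \frac{1}{5}$ ($U = \left(-1\right) \left(- \frac{1}{5}\right) = \frac{1}{5} \approx 0.2$)
$B{\left(x,Q \right)} = \frac{1}{5} + Q + x$ ($B{\left(x,Q \right)} = \left(x + Q\right) + \frac{1}{5} = \left(Q + x\right) + \frac{1}{5} = \frac{1}{5} + Q + x$)
$12 B{\left(\frac{1}{A + 7},-3 \right)} j{\left(5 \right)} = 12 \left(\frac{1}{5} - 3 + \frac{1}{-4 + 7}\right) 5 = 12 \left(\frac{1}{5} - 3 + \frac{1}{3}\right) 5 = 12 \left(- \frac{37}{15}\right) 5 = \left(- \frac{148}{5}\right) 5 = -148$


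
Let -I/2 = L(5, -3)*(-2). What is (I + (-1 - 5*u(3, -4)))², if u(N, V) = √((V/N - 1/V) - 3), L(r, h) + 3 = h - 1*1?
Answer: 8867/12 + 1015*I*√3/3 ≈ 738.92 + 586.01*I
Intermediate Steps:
L(r, h) = -4 + h (L(r, h) = -3 + (h - 1*1) = -3 + (h - 1) = -3 + (-1 + h) = -4 + h)
u(N, V) = √(-3 - 1/V + V/N) (u(N, V) = √((-1/V + V/N) - 3) = √(-3 - 1/V + V/N))
I = -28 (I = -2*(-4 - 3)*(-2) = -(-14)*(-2) = -2*14 = -28)
(I + (-1 - 5*u(3, -4)))² = (-28 + (-1 - 5*√(-3 - 1/(-4) - 4/3)))² = (-28 + (-1 - 5*√(-3 - 1*(-¼) - 4*⅓)))² = (-28 + (-1 - 5*√(-3 + ¼ - 4/3)))² = (-28 + (-1 - 35*I*√3/6))² = (-29 - 35*I*√3/6)²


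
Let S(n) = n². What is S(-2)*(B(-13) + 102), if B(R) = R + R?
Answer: 304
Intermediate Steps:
B(R) = 2*R
S(-2)*(B(-13) + 102) = (-2)²*(2*(-13) + 102) = 4*(-26 + 102) = 4*76 = 304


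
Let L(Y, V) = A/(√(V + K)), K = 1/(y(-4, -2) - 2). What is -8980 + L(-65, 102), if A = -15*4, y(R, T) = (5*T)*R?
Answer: -8980 - 60*√147326/3877 ≈ -8985.9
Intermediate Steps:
y(R, T) = 5*R*T
K = 1/38 (K = 1/(5*(-4)*(-2) - 2) = 1/(40 - 2) = 1/38 ≈ 0.026316)
A = -60
L(Y, V) = -60/√(1/38 + V) (L(Y, V) = -60/√(V + 1/38) = -60/√(1/38 + V))
-8980 + L(-65, 102) = -8980 - 60*√38/√(1 + 38*102) = -8980 - 60*√38/√(1 + 3876) = -8980 - 60*√38/√3877 = -8980 - 60*√38*√3877/3877 = -8980 - 60*√147326/3877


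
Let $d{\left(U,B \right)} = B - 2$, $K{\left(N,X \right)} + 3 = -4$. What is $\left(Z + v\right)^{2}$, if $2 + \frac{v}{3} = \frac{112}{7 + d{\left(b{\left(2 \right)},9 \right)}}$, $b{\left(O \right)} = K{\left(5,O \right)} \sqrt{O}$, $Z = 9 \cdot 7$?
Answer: $6561$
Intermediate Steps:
$K{\left(N,X \right)} = -7$ ($K{\left(N,X \right)} = -3 - 4 = -7$)
$Z = 63$
$b{\left(O \right)} = - 7 \sqrt{O}$
$d{\left(U,B \right)} = -2 + B$
$v = 18$ ($v = -6 + 3 \frac{112}{7 + \left(-2 + 9\right)} = -6 + 3 \frac{112}{7 + 7} = -6 + 3 \cdot \frac{112}{14} = -6 + 3 \cdot 112 \cdot \frac{1}{14} = -6 + 3 \cdot 8 = -6 + 24 = 18$)
$\left(Z + v\right)^{2} = \left(63 + 18\right)^{2} = 81^{2} = 6561$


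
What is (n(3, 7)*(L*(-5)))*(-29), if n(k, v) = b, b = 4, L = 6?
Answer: 3480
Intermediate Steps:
n(k, v) = 4
(n(3, 7)*(L*(-5)))*(-29) = (4*(6*(-5)))*(-29) = (4*(-30))*(-29) = -120*(-29) = 3480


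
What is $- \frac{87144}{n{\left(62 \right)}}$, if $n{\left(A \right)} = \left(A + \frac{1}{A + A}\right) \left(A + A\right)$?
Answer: $- \frac{29048}{2563} \approx -11.334$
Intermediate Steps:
$n{\left(A \right)} = 2 A \left(A + \frac{1}{2 A}\right)$ ($n{\left(A \right)} = \left(A + \frac{1}{2 A}\right) 2 A = 2 A \left(A + \frac{1}{2 A}\right)$)
$- \frac{87144}{n{\left(62 \right)}} = - \frac{87144}{1 + 2 \cdot 62^{2}} = - \frac{87144}{1 + 2 \cdot 3844} = - \frac{87144}{1 + 7688} = - \frac{87144}{7689} = \left(-87144\right) \frac{1}{7689} = - \frac{29048}{2563}$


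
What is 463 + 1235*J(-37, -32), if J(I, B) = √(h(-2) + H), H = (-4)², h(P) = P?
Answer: 463 + 1235*√14 ≈ 5083.9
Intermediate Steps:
H = 16
J(I, B) = √14 (J(I, B) = √(-2 + 16) = √14)
463 + 1235*J(-37, -32) = 463 + 1235*√14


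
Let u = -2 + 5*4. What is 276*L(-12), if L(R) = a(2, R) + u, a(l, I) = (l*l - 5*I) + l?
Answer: 23184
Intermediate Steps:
a(l, I) = l + l² - 5*I (a(l, I) = (l² - 5*I) + l = l + l² - 5*I)
u = 18 (u = -2 + 20 = 18)
L(R) = 24 - 5*R (L(R) = (2 + 2² - 5*R) + 18 = (2 + 4 - 5*R) + 18 = (6 - 5*R) + 18 = 24 - 5*R)
276*L(-12) = 276*(24 - 5*(-12)) = 276*(24 + 60) = 276*84 = 23184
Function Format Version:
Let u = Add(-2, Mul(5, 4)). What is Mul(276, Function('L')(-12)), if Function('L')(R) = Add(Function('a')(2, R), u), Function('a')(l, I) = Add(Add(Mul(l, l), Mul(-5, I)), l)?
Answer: 23184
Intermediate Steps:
Function('a')(l, I) = Add(l, Pow(l, 2), Mul(-5, I)) (Function('a')(l, I) = Add(Add(Pow(l, 2), Mul(-5, I)), l) = Add(l, Pow(l, 2), Mul(-5, I)))
u = 18 (u = Add(-2, 20) = 18)
Function('L')(R) = Add(24, Mul(-5, R)) (Function('L')(R) = Add(Add(2, Pow(2, 2), Mul(-5, R)), 18) = Add(Add(2, 4, Mul(-5, R)), 18) = Add(Add(6, Mul(-5, R)), 18) = Add(24, Mul(-5, R)))
Mul(276, Function('L')(-12)) = Mul(276, Add(24, Mul(-5, -12))) = Mul(276, Add(24, 60)) = Mul(276, 84) = 23184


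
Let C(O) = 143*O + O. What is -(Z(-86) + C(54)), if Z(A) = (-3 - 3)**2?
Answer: -7812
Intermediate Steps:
Z(A) = 36 (Z(A) = (-6)**2 = 36)
C(O) = 144*O
-(Z(-86) + C(54)) = -(36 + 144*54) = -(36 + 7776) = -1*7812 = -7812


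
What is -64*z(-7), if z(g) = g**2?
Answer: -3136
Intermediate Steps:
-64*z(-7) = -64*(-7)**2 = -64*49 = -3136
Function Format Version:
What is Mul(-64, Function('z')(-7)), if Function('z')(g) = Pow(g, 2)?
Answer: -3136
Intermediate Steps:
Mul(-64, Function('z')(-7)) = Mul(-64, Pow(-7, 2)) = Mul(-64, 49) = -3136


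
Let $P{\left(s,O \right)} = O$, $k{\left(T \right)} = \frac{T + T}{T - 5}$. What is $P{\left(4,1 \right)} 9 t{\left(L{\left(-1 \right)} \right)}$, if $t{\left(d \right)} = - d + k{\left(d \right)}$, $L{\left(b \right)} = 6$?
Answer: $54$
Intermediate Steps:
$k{\left(T \right)} = \frac{2 T}{-5 + T}$
$t{\left(d \right)} = - d + \frac{2 d}{-5 + d}$
$P{\left(4,1 \right)} 9 t{\left(L{\left(-1 \right)} \right)} = 1 \cdot 9 \frac{6 \left(7 - 6\right)}{-5 + 6} = 9 \frac{6 \left(7 - 6\right)}{1} = 9 \cdot 6 \cdot 1 \cdot 1 = 9 \cdot 6 = 54$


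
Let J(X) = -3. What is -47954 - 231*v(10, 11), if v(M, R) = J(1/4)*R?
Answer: -40331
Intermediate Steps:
v(M, R) = -3*R
-47954 - 231*v(10, 11) = -47954 - 231*(-3*11) = -47954 - 231*(-33) = -47954 - 1*(-7623) = -47954 + 7623 = -40331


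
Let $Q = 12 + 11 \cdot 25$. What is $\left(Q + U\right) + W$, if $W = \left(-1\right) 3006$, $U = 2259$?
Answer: $-460$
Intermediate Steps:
$Q = 287$ ($Q = 12 + 275 = 287$)
$W = -3006$
$\left(Q + U\right) + W = \left(287 + 2259\right) - 3006 = 2546 - 3006 = -460$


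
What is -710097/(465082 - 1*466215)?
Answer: 710097/1133 ≈ 626.74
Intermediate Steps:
-710097/(465082 - 1*466215) = -710097/(465082 - 466215) = -710097/(-1133) = -710097*(-1/1133) = 710097/1133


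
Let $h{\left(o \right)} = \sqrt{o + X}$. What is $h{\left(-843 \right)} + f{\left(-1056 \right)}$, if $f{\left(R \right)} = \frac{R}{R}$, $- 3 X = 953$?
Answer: $1 + \frac{i \sqrt{10446}}{3} \approx 1.0 + 34.069 i$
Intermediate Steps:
$X = - \frac{953}{3}$ ($X = \left(- \frac{1}{3}\right) 953 = - \frac{953}{3} \approx -317.67$)
$f{\left(R \right)} = 1$
$h{\left(o \right)} = \sqrt{- \frac{953}{3} + o}$ ($h{\left(o \right)} = \sqrt{o - \frac{953}{3}} = \sqrt{- \frac{953}{3} + o}$)
$h{\left(-843 \right)} + f{\left(-1056 \right)} = \frac{\sqrt{-2859 + 9 \left(-843\right)}}{3} + 1 = \frac{\sqrt{-2859 - 7587}}{3} + 1 = \frac{\sqrt{-10446}}{3} + 1 = \frac{i \sqrt{10446}}{3} + 1 = 1 + \frac{i \sqrt{10446}}{3}$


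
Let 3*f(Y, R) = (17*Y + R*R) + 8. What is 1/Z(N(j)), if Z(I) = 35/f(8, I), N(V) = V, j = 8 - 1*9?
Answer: 29/21 ≈ 1.3810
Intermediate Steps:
f(Y, R) = 8/3 + R²/3 + 17*Y/3 (f(Y, R) = ((17*Y + R*R) + 8)/3 = ((17*Y + R²) + 8)/3 = ((R² + 17*Y) + 8)/3 = (8 + R² + 17*Y)/3 = 8/3 + R²/3 + 17*Y/3)
j = -1 (j = 8 - 9 = -1)
Z(I) = 35/(48 + I²/3) (Z(I) = 35/(8/3 + I²/3 + (17/3)*8) = 35/(8/3 + I²/3 + 136/3) = 35/(48 + I²/3))
1/Z(N(j)) = 1/(105/(144 + (-1)²)) = 1/(105/(144 + 1)) = 1/(105/145) = 1/(105*(1/145)) = 1/(21/29) = 29/21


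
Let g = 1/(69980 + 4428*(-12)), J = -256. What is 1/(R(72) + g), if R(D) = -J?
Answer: 16844/4312065 ≈ 0.0039063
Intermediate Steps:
R(D) = 256 (R(D) = -1*(-256) = 256)
g = 1/16844 (g = 1/(69980 - 53136) = 1/16844 ≈ 5.9368e-5)
1/(R(72) + g) = 1/(256 + 1/16844) = 1/(4312065/16844) = 16844/4312065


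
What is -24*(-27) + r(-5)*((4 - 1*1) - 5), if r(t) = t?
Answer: 658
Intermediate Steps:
-24*(-27) + r(-5)*((4 - 1*1) - 5) = -24*(-27) - 5*((4 - 1*1) - 5) = 648 - 5*((4 - 1) - 5) = 648 - 5*(3 - 5) = 648 - 5*(-2) = 648 + 10 = 658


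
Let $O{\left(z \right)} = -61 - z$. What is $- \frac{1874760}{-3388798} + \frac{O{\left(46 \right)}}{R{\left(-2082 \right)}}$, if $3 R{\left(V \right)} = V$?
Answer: $\frac{831842413}{1175912906} \approx 0.7074$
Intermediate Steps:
$R{\left(V \right)} = \frac{V}{3}$
$- \frac{1874760}{-3388798} + \frac{O{\left(46 \right)}}{R{\left(-2082 \right)}} = - \frac{1874760}{-3388798} + \frac{-61 - 46}{\frac{1}{3} \left(-2082\right)} = \left(-1874760\right) \left(- \frac{1}{3388798}\right) + \frac{-61 - 46}{-694} = \frac{937380}{1694399} - - \frac{107}{694} = \frac{937380}{1694399} + \frac{107}{694} = \frac{831842413}{1175912906}$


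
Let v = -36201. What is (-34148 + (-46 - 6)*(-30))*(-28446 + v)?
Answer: 2106716436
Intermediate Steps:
(-34148 + (-46 - 6)*(-30))*(-28446 + v) = (-34148 + (-46 - 6)*(-30))*(-28446 - 36201) = (-34148 - 52*(-30))*(-64647) = (-34148 + 1560)*(-64647) = -32588*(-64647) = 2106716436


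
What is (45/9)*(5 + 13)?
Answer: 90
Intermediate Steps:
(45/9)*(5 + 13) = (45*(⅑))*18 = 5*18 = 90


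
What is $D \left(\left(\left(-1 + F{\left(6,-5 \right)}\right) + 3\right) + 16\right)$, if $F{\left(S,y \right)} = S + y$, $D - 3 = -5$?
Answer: $-38$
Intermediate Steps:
$D = -2$ ($D = 3 - 5 = -2$)
$D \left(\left(\left(-1 + F{\left(6,-5 \right)}\right) + 3\right) + 16\right) = - 2 \left(\left(\left(-1 + \left(6 - 5\right)\right) + 3\right) + 16\right) = - 2 \left(\left(\left(-1 + 1\right) + 3\right) + 16\right) = - 2 \left(\left(0 + 3\right) + 16\right) = - 2 \left(3 + 16\right) = \left(-2\right) 19 = -38$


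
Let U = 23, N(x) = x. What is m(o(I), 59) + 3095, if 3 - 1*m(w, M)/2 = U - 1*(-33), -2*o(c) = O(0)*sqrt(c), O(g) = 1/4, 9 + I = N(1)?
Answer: 2989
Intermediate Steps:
I = -8 (I = -9 + 1 = -8)
O(g) = 1/4
o(c) = -sqrt(c)/8
m(w, M) = -106 (m(w, M) = 6 - 2*(23 - 1*(-33)) = 6 - 2*(23 + 33) = 6 - 2*56 = 6 - 112 = -106)
m(o(I), 59) + 3095 = -106 + 3095 = 2989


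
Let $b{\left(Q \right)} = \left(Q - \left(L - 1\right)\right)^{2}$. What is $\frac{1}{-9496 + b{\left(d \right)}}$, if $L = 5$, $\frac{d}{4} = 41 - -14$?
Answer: $\frac{1}{37160} \approx 2.6911 \cdot 10^{-5}$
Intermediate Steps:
$d = 220$ ($d = 4 \left(41 - -14\right) = 4 \left(41 + 14\right) = 4 \cdot 55 = 220$)
$b{\left(Q \right)} = \left(-4 + Q\right)^{2}$ ($b{\left(Q \right)} = \left(Q - \left(5 - 1\right)\right)^{2} = \left(Q - 4\right)^{2} = \left(-4 + Q\right)^{2}$)
$\frac{1}{-9496 + b{\left(d \right)}} = \frac{1}{-9496 + \left(-4 + 220\right)^{2}} = \frac{1}{-9496 + 216^{2}} = \frac{1}{-9496 + 46656} = \frac{1}{37160}$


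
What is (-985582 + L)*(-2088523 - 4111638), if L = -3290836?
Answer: 26514480103298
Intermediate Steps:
(-985582 + L)*(-2088523 - 4111638) = (-985582 - 3290836)*(-2088523 - 4111638) = -4276418*(-6200161) = 26514480103298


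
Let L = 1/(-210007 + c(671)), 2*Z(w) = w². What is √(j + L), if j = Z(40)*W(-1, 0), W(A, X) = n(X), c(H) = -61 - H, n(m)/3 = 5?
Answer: 7*√10876145168189/210739 ≈ 109.54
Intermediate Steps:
n(m) = 15 (n(m) = 3*5 = 15)
W(A, X) = 15
Z(w) = w²/2
j = 12000 (j = ((½)*40²)*15 = ((½)*1600)*15 = 800*15 = 12000)
L = -1/210739 (L = 1/(-210007 + (-61 - 1*671)) = 1/(-210007 + (-61 - 671)) = 1/(-210007 - 732) = 1/(-210739) = -1/210739 ≈ -4.7452e-6)
√(j + L) = √(12000 - 1/210739) = √(2528867999/210739) = 7*√10876145168189/210739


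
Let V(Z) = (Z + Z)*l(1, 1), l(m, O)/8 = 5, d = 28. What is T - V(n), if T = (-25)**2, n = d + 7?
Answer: -2175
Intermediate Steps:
l(m, O) = 40 (l(m, O) = 8*5 = 40)
n = 35 (n = 28 + 7 = 35)
V(Z) = 80*Z (V(Z) = (Z + Z)*40 = (2*Z)*40 = 80*Z)
T = 625
T - V(n) = 625 - 80*35 = 625 - 1*2800 = 625 - 2800 = -2175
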